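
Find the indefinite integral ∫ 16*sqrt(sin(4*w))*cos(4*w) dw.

Let u = sin(4*w), so du = (4*cos(4*w)) dw.
Rewriting, the integral becomes 4·∫ √u du = 4·(2/3)u^(3/2).
Substituting back, u = sin(4*w).

8*sin(4*w)**(3/2)/3 + C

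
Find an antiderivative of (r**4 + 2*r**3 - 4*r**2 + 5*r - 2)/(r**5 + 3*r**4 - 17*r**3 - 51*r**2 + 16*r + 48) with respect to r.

Factor the denominator: (r - 4)*(r - 1)*(r + 1)*(r + 3)*(r + 4).
Partial-fraction decomposition: 7/(20*(r + 4)) + 13/(28*(r + 3)) - 1/(5*(r + 1)) - 1/(60*(r - 1)) + 169/(420*(r - 4)).
Integrate each term: A/(r−a) contributes A·log|r−a|.

169*log(r - 4)/420 - log(r - 1)/60 - log(r + 1)/5 + 13*log(r + 3)/28 + 7*log(r + 4)/20 + C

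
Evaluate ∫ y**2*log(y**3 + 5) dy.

y**3*log(y**3 + 5)/3 - y**3/3 + 5*log(y**3 + 5)/3 + C

Let u = y**3 + 5, so du = (3*y**2) dy.
The integral becomes (1/3)·∫ log(u) du; integrate by parts with u′=log(u), dv′=du.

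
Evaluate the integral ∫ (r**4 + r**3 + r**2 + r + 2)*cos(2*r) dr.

Use integration by parts with u = r**4 + r**3 + r**2 + r + 2, dv = cos(2*r) dr, so v = sin(2*r)/2.
Apply parts 4 times (tabular method): alternate signs, differentiate u down to 0, integrate dv up.

r**4*sin(2*r)/2 + r**3*sin(2*r)/2 + r**3*cos(2*r) - r**2*sin(2*r) + 3*r**2*cos(2*r)/4 - r*sin(2*r)/4 - r*cos(2*r) + 3*sin(2*r)/2 - cos(2*r)/8 + C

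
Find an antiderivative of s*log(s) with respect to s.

s**2*log(s)/2 - s**2/4 + C

Use integration by parts with u = log(s), dv = s ds.
Then du = 1/s ds and v = s**2/2.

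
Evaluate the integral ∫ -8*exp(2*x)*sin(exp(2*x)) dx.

Let u = exp(2*x), so du = (2*exp(2*x)) dx.
Rewriting, the integral becomes -4·∫ sin(u) du = -4·-cos(u).
Substituting back, u = exp(2*x).

4*cos(exp(2*x)) + C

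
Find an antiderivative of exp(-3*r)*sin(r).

Let I denote the integral. Integrate by parts with u = sin(r), dv = exp(-3*r) dr, so v = -exp(-3*r)/3: I = -exp(-3*r)*sin(r)/3 + (1/3)·∫ exp(-3*r)*cos(r) dr.
Apply parts again with u = cos(r), dv = exp(-3*r) dr: ∫ exp(-3*r)*cos(r) dr = -exp(-3*r)*cos(r)/3 − (1/3)·I. Substituting back brings back I: I = -exp(-3*r)*sin(r)/3 - exp(-3*r)*cos(r)/9 − (1/9)·I.
Solving for I: (1 + 1/9)·I equals the remaining terms, so I = (9/10)·(-exp(-3*r)*sin(r)/3 - exp(-3*r)*cos(r)/9).

-3*exp(-3*r)*sin(r)/10 - exp(-3*r)*cos(r)/10 + C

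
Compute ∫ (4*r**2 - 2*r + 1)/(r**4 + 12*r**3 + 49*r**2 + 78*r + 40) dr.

Factor the denominator: (r + 1)*(r + 2)*(r + 4)*(r + 5).
Partial-fraction decomposition: -37/(4*(r + 5)) + 73/(6*(r + 4)) - 7/(2*(r + 2)) + 7/(12*(r + 1)).
Integrate each term: A/(r−a) contributes A·log|r−a|.

7*log(r + 1)/12 - 7*log(r + 2)/2 + 73*log(r + 4)/6 - 37*log(r + 5)/4 + C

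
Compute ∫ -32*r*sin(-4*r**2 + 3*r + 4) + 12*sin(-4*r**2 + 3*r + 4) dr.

Let u = 4*r**2 - 3*r - 4, so du = (8*r - 3) dr.
Rewriting, the integral becomes 4·∫ sin(u) du = 4·-cos(u).
Substituting back, u = 4*r**2 - 3*r - 4.

-4*cos(-4*r**2 + 3*r + 4) + C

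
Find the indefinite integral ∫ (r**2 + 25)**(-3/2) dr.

r/(25*sqrt(r**2 + 25)) + C

Substitute r = 5·tan(θ), so dr = 5·sec(θ)^2 dθ and the radical becomes sqrt(r**2 + 25) = 5·sec(θ) by the Pythagorean identity.
Integrate the resulting trig expression in θ, then back-substitute tan(θ) = r/5, sec(θ) = sqrt(r**2 + 25)/5 (absorbing any constant into C).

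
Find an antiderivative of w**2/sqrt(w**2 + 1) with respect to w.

w*sqrt(w**2 + 1)/2 - log(w + sqrt(w**2 + 1))/2 + C

Substitute w = tan(θ), so dw = sec(θ)^2 dθ and the radical becomes sqrt(w**2 + 1) = sec(θ) by the Pythagorean identity.
Integrate the resulting trig expression in θ, then back-substitute tan(θ) = w, sec(θ) = sqrt(w**2 + 1) (absorbing any constant into C).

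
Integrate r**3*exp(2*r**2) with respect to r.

Let u = r², du = 2r dr; rewrite as (1/2)∫ u^1·exp(2u) du.
Now integrate by parts 1 time.

(2*r**2 - 1)*exp(2*r**2)/8 + C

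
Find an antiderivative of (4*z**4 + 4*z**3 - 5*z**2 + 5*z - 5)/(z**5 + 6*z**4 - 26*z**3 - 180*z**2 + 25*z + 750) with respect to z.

193*log(z - 5)/160 - 27*log(z - 2)/245 + 151*log(z + 3)/160 + 1921*log(z + 5)/980 + 369/(28*z + 140) + C

Factor the denominator: (z - 5)*(z - 2)*(z + 3)*(z + 5)**2.
Partial-fraction decomposition: 1921/(980*(z + 5)) - 369/(28*(z + 5)**2) + 151/(160*(z + 3)) - 27/(245*(z - 2)) + 193/(160*(z - 5)).
Integrate each term; A/(z−a) gives A·log|z−a|; A/(z−a)² gives −A/(z−a).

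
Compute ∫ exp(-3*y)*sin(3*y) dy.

Let I denote the integral. Integrate by parts with u = sin(3*y), dv = exp(-3*y) dy, so v = -exp(-3*y)/3: I = -exp(-3*y)*sin(3*y)/3 + ∫ exp(-3*y)*cos(3*y) dy.
Apply parts again with u = cos(3*y), dv = exp(-3*y) dy: ∫ exp(-3*y)*cos(3*y) dy = -exp(-3*y)*cos(3*y)/3 − I. Substituting back brings back I: I = -exp(-3*y)*sin(3*y)/3 - exp(-3*y)*cos(3*y)/3 − I.
Solving for I: (1 + 1)·I equals the remaining terms, so I = (1/2)·(-exp(-3*y)*sin(3*y)/3 - exp(-3*y)*cos(3*y)/3).

-exp(-3*y)*sin(3*y)/6 - exp(-3*y)*cos(3*y)/6 + C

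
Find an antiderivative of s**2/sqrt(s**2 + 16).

Substitute s = 4·tan(θ), so ds = 4·sec(θ)^2 dθ and the radical becomes sqrt(s**2 + 16) = 4·sec(θ) by the Pythagorean identity.
Integrate the resulting trig expression in θ, then back-substitute tan(θ) = s/4, sec(θ) = sqrt(s**2 + 16)/4 (absorbing any constant into C).

s*sqrt(s**2 + 16)/2 - 8*log(s + sqrt(s**2 + 16)) + C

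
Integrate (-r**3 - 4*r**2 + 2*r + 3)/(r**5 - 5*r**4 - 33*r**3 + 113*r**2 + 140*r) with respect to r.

3*log(r)/140 - 29*log(r - 7)/112 + 13*log(r - 4)/60 + log(r + 1)/80 + log(r + 5)/120 + C

Factor the denominator: r*(r - 7)*(r - 4)*(r + 1)*(r + 5).
Partial-fraction decomposition: 1/(120*(r + 5)) + 1/(80*(r + 1)) + 13/(60*(r - 4)) - 29/(112*(r - 7)) + 3/(140*r).
Integrate each term: A/(r−a) contributes A·log|r−a|.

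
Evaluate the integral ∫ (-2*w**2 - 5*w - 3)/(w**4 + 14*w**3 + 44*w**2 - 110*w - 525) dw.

-9*log(w - 3)/160 - 51*log(w + 5)/32 + 33*log(w + 7)/20 - 7/(4*w + 20) + C

Factor the denominator: (w - 3)*(w + 5)**2*(w + 7).
Partial-fraction decomposition: 33/(20*(w + 7)) - 51/(32*(w + 5)) + 7/(4*(w + 5)**2) - 9/(160*(w - 3)).
Integrate each term; A/(w−a) gives A·log|w−a|; A/(w−a)² gives −A/(w−a).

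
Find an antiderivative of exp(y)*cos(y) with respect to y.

Let I denote the integral. Integrate by parts with u = cos(y), dv = exp(y) dy, so v = exp(y): I = exp(y)*cos(y) + ∫ exp(y)*sin(y) dy.
Apply parts again with u = sin(y), dv = exp(y) dy: ∫ exp(y)*sin(y) dy = exp(y)*sin(y) − I. Substituting back brings back I: I = exp(y)*sin(y) + exp(y)*cos(y) − I.
Solving for I: (1 + 1)·I equals the remaining terms, so I = (1/2)·(exp(y)*sin(y) + exp(y)*cos(y)).

exp(y)*sin(y)/2 + exp(y)*cos(y)/2 + C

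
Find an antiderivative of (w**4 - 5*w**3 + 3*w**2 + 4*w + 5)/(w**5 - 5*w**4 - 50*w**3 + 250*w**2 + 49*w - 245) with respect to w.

Factor the denominator: (w - 7)*(w - 5)*(w - 1)*(w + 1)*(w + 7).
Partial-fraction decomposition: 265/(504*(w + 7)) - 5/(288*(w + 1)) + 1/(48*(w - 1)) - 25/(144*(w - 5)) + 433/(672*(w - 7)).
Integrate each term: A/(w−a) contributes A·log|w−a|.

433*log(w - 7)/672 - 25*log(w - 5)/144 + log(w - 1)/48 - 5*log(w + 1)/288 + 265*log(w + 7)/504 + C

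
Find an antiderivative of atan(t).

Use integration by parts with u = arctan(t), dv = dt.
Then du = 1/(t**2 + 1) dt.

t*atan(t) - log(t**2 + 1)/2 + C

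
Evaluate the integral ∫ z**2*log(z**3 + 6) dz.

Let u = z**3 + 6, so du = (3*z**2) dz.
The integral becomes (1/3)·∫ log(u) du; integrate by parts with u′=log(u), dv′=du.

z**3*log(z**3 + 6)/3 - z**3/3 + 2*log(z**3 + 6) + C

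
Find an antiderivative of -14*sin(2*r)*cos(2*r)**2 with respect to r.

Let u = cos(2*r), so du = (-2*sin(2*r)) dr.
Rewriting, the integral becomes 7·∫ u^2 du = 7·u^3/3.
Substituting back, u = cos(2*r).

7*cos(2*r)**3/3 + C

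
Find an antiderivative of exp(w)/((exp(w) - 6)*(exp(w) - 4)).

log(exp(w) - 6)/2 - log(exp(w) - 4)/2 + C

Let u = e^w, du = e^w dw.
The integral becomes ∫ du/((u-6)(u-4)); decompose into partial fractions.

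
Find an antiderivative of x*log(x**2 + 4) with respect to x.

Let u = x**2 + 4, so du = (2*x) dx.
The integral becomes (1/2)·∫ log(u) du; integrate by parts with u′=log(u), dv′=du.

x**2*log(x**2 + 4)/2 - x**2/2 + 2*log(x**2 + 4) + C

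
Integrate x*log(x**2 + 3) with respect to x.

x**2*log(x**2 + 3)/2 - x**2/2 + 3*log(x**2 + 3)/2 + C

Let u = x**2 + 3, so du = (2*x) dx.
The integral becomes (1/2)·∫ log(u) du; integrate by parts with u′=log(u), dv′=du.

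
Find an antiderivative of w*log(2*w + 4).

w**2*log(2*w + 4)/2 - w**2/4 + w - 2*log(w + 2) + C

Use integration by parts with u = log(2*w + 4), dv = w dw.
Then du = 2/(2*w + 4) dw and v = w**2/2.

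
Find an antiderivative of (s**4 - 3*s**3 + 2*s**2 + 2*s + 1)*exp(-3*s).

Use integration by parts with u = s**4 - 3*s**3 + 2*s**2 + 2*s + 1, dv = exp(-3*s) ds, so v = -exp(-3*s)/3.
Apply parts 4 times (tabular method): alternate signs, differentiate u down to 0, integrate dv up.

(-27*s**4 + 45*s**3 - 9*s**2 - 60*s - 47)*exp(-3*s)/81 + C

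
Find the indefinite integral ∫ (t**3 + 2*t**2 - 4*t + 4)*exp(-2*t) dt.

(-4*t**3 - 14*t**2 + 2*t - 15)*exp(-2*t)/8 + C

Use integration by parts with u = t**3 + 2*t**2 - 4*t + 4, dv = exp(-2*t) dt, so v = -exp(-2*t)/2.
Apply parts 3 times (tabular method): alternate signs, differentiate u down to 0, integrate dv up.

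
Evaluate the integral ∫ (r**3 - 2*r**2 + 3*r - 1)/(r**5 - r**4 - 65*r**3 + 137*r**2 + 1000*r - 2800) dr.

89*log(r - 5)/120 - 6862*log(r - 4)/9801 + 191*log(r + 5)/1620 - 463*log(r + 7)/2904 + 43/(99*r - 396) + C

Factor the denominator: (r - 5)*(r - 4)**2*(r + 5)*(r + 7).
Partial-fraction decomposition: -463/(2904*(r + 7)) + 191/(1620*(r + 5)) - 6862/(9801*(r - 4)) - 43/(99*(r - 4)**2) + 89/(120*(r - 5)).
Integrate each term; A/(r−a) gives A·log|r−a|; A/(r−a)² gives −A/(r−a).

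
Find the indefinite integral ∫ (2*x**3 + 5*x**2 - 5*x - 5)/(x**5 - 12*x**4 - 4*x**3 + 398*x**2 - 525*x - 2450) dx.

Factor the denominator: (x - 7)**2*(x - 5)*(x + 2)*(x + 5).
Partial-fraction decomposition: -7/(288*(x + 5)) - 1/(189*(x + 2)) + 69/(56*(x - 5)) - 1039/(864*(x - 7)) + 33/(8*(x - 7)**2).
Integrate each term; A/(x−a) gives A·log|x−a|; A/(x−a)² gives −A/(x−a).

-1039*log(x - 7)/864 + 69*log(x - 5)/56 - log(x + 2)/189 - 7*log(x + 5)/288 - 33/(8*x - 56) + C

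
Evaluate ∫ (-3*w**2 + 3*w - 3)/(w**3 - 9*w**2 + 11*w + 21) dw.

Factor the denominator: (w - 7)*(w - 3)*(w + 1).
Partial-fraction decomposition: -9/(32*(w + 1)) + 21/(16*(w - 3)) - 129/(32*(w - 7)).
Integrate each term: A/(w−a) contributes A·log|w−a|.

-129*log(w - 7)/32 + 21*log(w - 3)/16 - 9*log(w + 1)/32 + C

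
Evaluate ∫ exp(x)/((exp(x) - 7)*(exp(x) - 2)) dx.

log(exp(x) - 7)/5 - log(exp(x) - 2)/5 + C

Let u = e^x, du = e^x dx.
The integral becomes ∫ du/((u-7)(u-2)); decompose into partial fractions.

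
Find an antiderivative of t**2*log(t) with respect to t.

Use integration by parts with u = log(t), dv = t**2 dt.
Then du = 1/t dt and v = t**3/3.

t**3*log(t)/3 - t**3/9 + C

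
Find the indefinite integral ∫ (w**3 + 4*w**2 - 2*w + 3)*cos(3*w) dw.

w**3*sin(3*w)/3 + 4*w**2*sin(3*w)/3 + w**2*cos(3*w)/3 - 8*w*sin(3*w)/9 + 8*w*cos(3*w)/9 + 19*sin(3*w)/27 - 8*cos(3*w)/27 + C

Use integration by parts with u = w**3 + 4*w**2 - 2*w + 3, dv = cos(3*w) dw, so v = sin(3*w)/3.
Apply parts 3 times (tabular method): alternate signs, differentiate u down to 0, integrate dv up.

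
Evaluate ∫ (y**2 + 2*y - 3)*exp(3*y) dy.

(9*y**2 + 12*y - 31)*exp(3*y)/27 + C

Use integration by parts with u = y**2 + 2*y - 3, dv = exp(3*y) dy, so v = exp(3*y)/3.
Apply parts 2 times (tabular method): alternate signs, differentiate u down to 0, integrate dv up.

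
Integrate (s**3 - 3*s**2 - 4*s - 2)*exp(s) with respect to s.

Use integration by parts with u = s**3 - 3*s**2 - 4*s - 2, dv = exp(s) ds, so v = exp(s).
Apply parts 3 times (tabular method): alternate signs, differentiate u down to 0, integrate dv up.

(s**3 - 6*s**2 + 8*s - 10)*exp(s) + C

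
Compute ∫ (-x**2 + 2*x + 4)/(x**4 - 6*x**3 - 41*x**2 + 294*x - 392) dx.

Factor the denominator: (x - 7)*(x - 4)*(x - 2)*(x + 7).
Partial-fraction decomposition: 59/(1386*(x + 7)) + 2/(45*(x - 2)) + 2/(33*(x - 4)) - 31/(210*(x - 7)).
Integrate each term: A/(x−a) contributes A·log|x−a|.

-31*log(x - 7)/210 + 2*log(x - 4)/33 + 2*log(x - 2)/45 + 59*log(x + 7)/1386 + C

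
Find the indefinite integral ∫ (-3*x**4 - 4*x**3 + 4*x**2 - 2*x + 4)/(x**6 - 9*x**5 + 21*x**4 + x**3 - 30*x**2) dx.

Factor the denominator: x**2*(x - 5)*(x - 3)*(x - 2)*(x + 1).
Partial-fraction decomposition: -11/(72*(x + 1)) - 16/(9*(x - 2)) + 317/(72*(x - 3)) - 2281/(900*(x - 5)) + 14/(225*x) - 2/(15*x**2).
Integrate each term; A/(x−a) gives A·log|x−a|; A/(x−a)² gives −A/(x−a).

14*log(x)/225 - 2281*log(x - 5)/900 + 317*log(x - 3)/72 - 16*log(x - 2)/9 - 11*log(x + 1)/72 + 2/(15*x) + C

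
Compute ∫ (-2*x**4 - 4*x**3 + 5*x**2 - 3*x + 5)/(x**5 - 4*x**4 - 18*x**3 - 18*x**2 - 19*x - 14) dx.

Factor the denominator: (x - 7)*(x + 1)*(x + 2)*(x**2 + 1).
Partial-fraction decomposition: -x/(10*(x**2 + 1)) + 31/(45*(x + 2)) - 15/(16*(x + 1)) - 1189/(720*(x - 7)).
Integrate each term; A/(x−a) gives A·log|x−a|; the (Bx+D)/(x²+p²) term gives a log and an atan.

-1189*log(x - 7)/720 - 15*log(x + 1)/16 + 31*log(x + 2)/45 - log(x**2 + 1)/20 + C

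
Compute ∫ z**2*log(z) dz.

Use integration by parts with u = log(z), dv = z**2 dz.
Then du = 1/z dz and v = z**3/3.

z**3*log(z)/3 - z**3/9 + C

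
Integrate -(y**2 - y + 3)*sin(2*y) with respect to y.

y**2*cos(2*y)/2 - y*sin(2*y)/2 - y*cos(2*y)/2 + sin(2*y)/4 + 5*cos(2*y)/4 + C

Use integration by parts with u = y**2 - y + 3, dv = -sin(2*y) dy, so v = cos(2*y)/2.
Apply parts 2 times (tabular method): alternate signs, differentiate u down to 0, integrate dv up.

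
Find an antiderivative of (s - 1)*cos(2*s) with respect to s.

Use integration by parts with u = s - 1, dv = cos(2*s) ds, so v = sin(2*s)/2.
Apply parts 1 times (tabular method): alternate signs, differentiate u down to 0, integrate dv up.

s*sin(2*s)/2 - sin(2*s)/2 + cos(2*s)/4 + C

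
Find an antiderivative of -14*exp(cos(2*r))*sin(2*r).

Let u = cos(2*r), so du = (-2*sin(2*r)) dr.
Rewriting, the integral becomes 7·∫ e^u du = 7·e^u.
Substituting back, u = cos(2*r).

7*exp(cos(2*r)) + C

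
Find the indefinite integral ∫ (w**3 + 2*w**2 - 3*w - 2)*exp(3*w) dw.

Use integration by parts with u = w**3 + 2*w**2 - 3*w - 2, dv = exp(3*w) dw, so v = exp(3*w)/3.
Apply parts 3 times (tabular method): alternate signs, differentiate u down to 0, integrate dv up.

(9*w**3 + 9*w**2 - 33*w - 7)*exp(3*w)/27 + C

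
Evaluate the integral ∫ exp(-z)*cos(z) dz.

Let I denote the integral. Integrate by parts with u = cos(z), dv = exp(-z) dz, so v = -exp(-z): I = -exp(-z)*cos(z) − ∫ exp(-z)*sin(z) dz.
Apply parts again with u = sin(z), dv = exp(-z) dz: ∫ exp(-z)*sin(z) dz = -exp(-z)*sin(z) + I. Substituting back brings back I: I = exp(-z)*sin(z) - exp(-z)*cos(z) − I.
Solving for I: (1 + 1)·I equals the remaining terms, so I = (1/2)·(exp(-z)*sin(z) - exp(-z)*cos(z)).

exp(-z)*sin(z)/2 - exp(-z)*cos(z)/2 + C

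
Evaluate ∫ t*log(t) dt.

Use integration by parts with u = log(t), dv = t dt.
Then du = 1/t dt and v = t**2/2.

t**2*log(t)/2 - t**2/4 + C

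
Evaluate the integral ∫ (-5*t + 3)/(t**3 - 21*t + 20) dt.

-17*log(t - 4)/27 + log(t - 1)/9 + 14*log(t + 5)/27 + C

Factor the denominator: (t - 4)*(t - 1)*(t + 5).
Partial-fraction decomposition: 14/(27*(t + 5)) + 1/(9*(t - 1)) - 17/(27*(t - 4)).
Integrate each term: A/(t−a) contributes A·log|t−a|.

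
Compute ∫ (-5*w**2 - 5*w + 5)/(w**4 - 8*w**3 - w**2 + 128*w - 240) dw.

-145*log(w - 5)/18 + 95*log(w - 4)/8 - 55*log(w - 3)/14 + 55*log(w + 4)/504 + C

Factor the denominator: (w - 5)*(w - 4)*(w - 3)*(w + 4).
Partial-fraction decomposition: 55/(504*(w + 4)) - 55/(14*(w - 3)) + 95/(8*(w - 4)) - 145/(18*(w - 5)).
Integrate each term: A/(w−a) contributes A·log|w−a|.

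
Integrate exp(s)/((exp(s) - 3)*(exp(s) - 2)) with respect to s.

Let u = e^s, du = e^s ds.
The integral becomes ∫ du/((u-2)(u-3)); decompose into partial fractions.

log(exp(s) - 3) - log(exp(s) - 2) + C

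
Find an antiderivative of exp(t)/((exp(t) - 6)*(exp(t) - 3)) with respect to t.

log(exp(t) - 6)/3 - log(exp(t) - 3)/3 + C

Let u = e^t, du = e^t dt.
The integral becomes ∫ du/((u-6)(u-3)); decompose into partial fractions.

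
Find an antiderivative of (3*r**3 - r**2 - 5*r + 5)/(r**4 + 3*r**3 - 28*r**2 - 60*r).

Factor the denominator: r*(r - 5)*(r + 2)*(r + 6).
Partial-fraction decomposition: 59/(24*(r + 6)) - 13/(56*(r + 2)) + 6/(7*(r - 5)) - 1/(12*r).
Integrate each term: A/(r−a) contributes A·log|r−a|.

-log(r)/12 + 6*log(r - 5)/7 - 13*log(r + 2)/56 + 59*log(r + 6)/24 + C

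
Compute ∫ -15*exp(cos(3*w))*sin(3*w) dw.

Let u = cos(3*w), so du = (-3*sin(3*w)) dw.
Rewriting, the integral becomes 5·∫ e^u du = 5·e^u.
Substituting back, u = cos(3*w).

5*exp(cos(3*w)) + C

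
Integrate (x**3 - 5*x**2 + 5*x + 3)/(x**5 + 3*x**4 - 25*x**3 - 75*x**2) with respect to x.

-4*log(x)/75 + 7*log(x - 5)/500 + 7*log(x + 3)/12 - 68*log(x + 5)/125 + 1/(25*x) + C

Factor the denominator: x**2*(x - 5)*(x + 3)*(x + 5).
Partial-fraction decomposition: -68/(125*(x + 5)) + 7/(12*(x + 3)) + 7/(500*(x - 5)) - 4/(75*x) - 1/(25*x**2).
Integrate each term; A/(x−a) gives A·log|x−a|; A/(x−a)² gives −A/(x−a).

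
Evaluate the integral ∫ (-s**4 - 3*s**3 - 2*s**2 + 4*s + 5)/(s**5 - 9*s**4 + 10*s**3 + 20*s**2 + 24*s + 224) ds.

-1165*log(s - 7)/477 + 51*log(s - 4)/40 - log(s + 2)/144 + 739*log(s**2 + 4)/8480 - 37*atan(s/2)/4240 + C

Factor the denominator: (s - 7)*(s - 4)*(s + 2)*(s**2 + 4).
Partial-fraction decomposition: (739*s - 74)/(4240*(s**2 + 4)) - 1/(144*(s + 2)) + 51/(40*(s - 4)) - 1165/(477*(s - 7)).
Integrate each term; A/(s−a) gives A·log|s−a|; the (Bs+D)/(s²+p²) term gives a log and an atan.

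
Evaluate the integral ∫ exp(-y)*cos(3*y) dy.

Let I denote the integral. Integrate by parts with u = cos(3*y), dv = exp(-y) dy, so v = -exp(-y): I = -exp(-y)*cos(3*y) − 3·∫ exp(-y)*sin(3*y) dy.
Apply parts again with u = sin(3*y), dv = exp(-y) dy: ∫ exp(-y)*sin(3*y) dy = -exp(-y)*sin(3*y) + 3·I. Substituting back brings back I: I = 3*exp(-y)*sin(3*y) - exp(-y)*cos(3*y) − 9·I.
Solving for I: (1 + 9)·I equals the remaining terms, so I = (1/10)·(3*exp(-y)*sin(3*y) - exp(-y)*cos(3*y)).

3*exp(-y)*sin(3*y)/10 - exp(-y)*cos(3*y)/10 + C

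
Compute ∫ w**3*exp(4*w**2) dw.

(4*w**2 - 1)*exp(4*w**2)/32 + C

Let u = w², du = 2w dw; rewrite as (1/2)∫ u^1·exp(4u) du.
Now integrate by parts 1 time.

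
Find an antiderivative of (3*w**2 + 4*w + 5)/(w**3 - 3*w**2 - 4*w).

-5*log(w)/4 + 69*log(w - 4)/20 + 4*log(w + 1)/5 + C

Factor the denominator: w*(w - 4)*(w + 1).
Partial-fraction decomposition: 4/(5*(w + 1)) + 69/(20*(w - 4)) - 5/(4*w).
Integrate each term: A/(w−a) contributes A·log|w−a|.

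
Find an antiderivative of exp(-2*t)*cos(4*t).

exp(-2*t)*sin(4*t)/5 - exp(-2*t)*cos(4*t)/10 + C

Let I denote the integral. Integrate by parts with u = cos(4*t), dv = exp(-2*t) dt, so v = -exp(-2*t)/2: I = -exp(-2*t)*cos(4*t)/2 − 2·∫ exp(-2*t)*sin(4*t) dt.
Apply parts again with u = sin(4*t), dv = exp(-2*t) dt: ∫ exp(-2*t)*sin(4*t) dt = -exp(-2*t)*sin(4*t)/2 + 2·I. Substituting back brings back I: I = exp(-2*t)*sin(4*t) - exp(-2*t)*cos(4*t)/2 − 4·I.
Solving for I: (1 + 4)·I equals the remaining terms, so I = (1/5)·(exp(-2*t)*sin(4*t) - exp(-2*t)*cos(4*t)/2).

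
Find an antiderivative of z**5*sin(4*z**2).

Let u = z², du = 2z dz; rewrite as (1/2)∫ u^2·sin(4u) du.
Now integrate by parts 2 times.

-z**4*cos(4*z**2)/8 + z**2*sin(4*z**2)/16 + cos(4*z**2)/64 + C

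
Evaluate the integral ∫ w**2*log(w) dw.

w**3*log(w)/3 - w**3/9 + C

Use integration by parts with u = log(w), dv = w**2 dw.
Then du = 1/w dw and v = w**3/3.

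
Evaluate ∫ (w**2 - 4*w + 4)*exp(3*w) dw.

Use integration by parts with u = w**2 - 4*w + 4, dv = exp(3*w) dw, so v = exp(3*w)/3.
Apply parts 2 times (tabular method): alternate signs, differentiate u down to 0, integrate dv up.

(9*w**2 - 42*w + 50)*exp(3*w)/27 + C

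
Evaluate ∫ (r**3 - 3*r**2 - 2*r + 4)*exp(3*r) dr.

Use integration by parts with u = r**3 - 3*r**2 - 2*r + 4, dv = exp(3*r) dr, so v = exp(3*r)/3.
Apply parts 3 times (tabular method): alternate signs, differentiate u down to 0, integrate dv up.

(9*r**3 - 36*r**2 + 6*r + 34)*exp(3*r)/27 + C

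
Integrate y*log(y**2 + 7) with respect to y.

y**2*log(y**2 + 7)/2 - y**2/2 + 7*log(y**2 + 7)/2 + C

Let u = y**2 + 7, so du = (2*y) dy.
The integral becomes (1/2)·∫ log(u) du; integrate by parts with u′=log(u), dv′=du.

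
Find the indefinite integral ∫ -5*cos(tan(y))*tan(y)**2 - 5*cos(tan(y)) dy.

Let u = tan(y), so du = (tan(y)**2 + 1) dy.
Rewriting, the integral becomes -5·∫ cos(u) du = -5·sin(u).
Substituting back, u = tan(y).

-5*sin(tan(y)) + C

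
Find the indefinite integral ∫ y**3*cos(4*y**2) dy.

Let u = y², du = 2y dy; rewrite as (1/2)∫ u^1·cos(4u) du.
Now integrate by parts 1 time.

y**2*sin(4*y**2)/8 + cos(4*y**2)/32 + C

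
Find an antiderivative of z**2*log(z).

Use integration by parts with u = log(z), dv = z**2 dz.
Then du = 1/z dz and v = z**3/3.

z**3*log(z)/3 - z**3/9 + C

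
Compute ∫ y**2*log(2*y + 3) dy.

y**3*log(2*y + 3)/3 - y**3/9 + y**2/4 - 3*y/4 + 9*log(2*y + 3)/8 + C

Use integration by parts with u = log(2*y + 3), dv = y**2 dy.
Then du = 2/(2*y + 3) dy and v = y**3/3.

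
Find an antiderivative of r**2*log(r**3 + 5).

r**3*log(r**3 + 5)/3 - r**3/3 + 5*log(r**3 + 5)/3 + C

Let u = r**3 + 5, so du = (3*r**2) dr.
The integral becomes (1/3)·∫ log(u) du; integrate by parts with u′=log(u), dv′=du.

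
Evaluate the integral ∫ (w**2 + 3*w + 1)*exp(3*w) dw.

Use integration by parts with u = w**2 + 3*w + 1, dv = exp(3*w) dw, so v = exp(3*w)/3.
Apply parts 2 times (tabular method): alternate signs, differentiate u down to 0, integrate dv up.

(9*w**2 + 21*w + 2)*exp(3*w)/27 + C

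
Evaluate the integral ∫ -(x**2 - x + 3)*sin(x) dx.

Use integration by parts with u = x**2 - x + 3, dv = -sin(x) dx, so v = cos(x).
Apply parts 2 times (tabular method): alternate signs, differentiate u down to 0, integrate dv up.

x**2*cos(x) - 2*x*sin(x) - x*cos(x) + sin(x) + cos(x) + C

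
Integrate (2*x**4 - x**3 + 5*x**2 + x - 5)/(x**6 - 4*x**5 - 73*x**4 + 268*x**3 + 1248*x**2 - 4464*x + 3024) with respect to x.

181*log(x - 7)/195 - 2557*log(x - 6)/2880 + 41*log(x - 2)/1280 - log(x - 1)/735 - 104245*log(x + 6)/1467648 - 229/(672*x + 4032) + C

Factor the denominator: (x - 7)*(x - 6)*(x - 2)*(x - 1)*(x + 6)**2.
Partial-fraction decomposition: -104245/(1467648*(x + 6)) + 229/(672*(x + 6)**2) - 1/(735*(x - 1)) + 41/(1280*(x - 2)) - 2557/(2880*(x - 6)) + 181/(195*(x - 7)).
Integrate each term; A/(x−a) gives A·log|x−a|; A/(x−a)² gives −A/(x−a).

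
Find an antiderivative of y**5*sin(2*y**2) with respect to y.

Let u = y², du = 2y dy; rewrite as (1/2)∫ u^2·sin(2u) du.
Now integrate by parts 2 times.

-y**4*cos(2*y**2)/4 + y**2*sin(2*y**2)/4 + cos(2*y**2)/8 + C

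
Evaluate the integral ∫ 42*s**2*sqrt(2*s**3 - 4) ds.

Let u = 2*s**3 - 4, so du = (6*s**2) ds.
Rewriting, the integral becomes 7·∫ √u du = 7·(2/3)u^(3/2).
Substituting back, u = 2*s**3 - 4.

14*(2*s**3 - 4)**(3/2)/3 + C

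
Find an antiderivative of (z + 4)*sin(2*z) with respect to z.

-z*cos(2*z)/2 + sin(2*z)/4 - 2*cos(2*z) + C

Use integration by parts with u = z + 4, dv = sin(2*z) dz, so v = -cos(2*z)/2.
Apply parts 1 times (tabular method): alternate signs, differentiate u down to 0, integrate dv up.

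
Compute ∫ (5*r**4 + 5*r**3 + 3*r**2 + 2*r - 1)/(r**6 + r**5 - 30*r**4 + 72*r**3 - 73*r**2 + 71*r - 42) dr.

Factor the denominator: (r - 3)*(r - 2)*(r - 1)*(r + 7)*(r**2 + 1).
Partial-fraction decomposition: -(2*r + 11)/(250*(r**2 + 1)) - 579/(2000*(r + 7)) + 7/(16*(r - 1)) - 3/(r - 2) + 143/(50*(r - 3)).
Integrate each term; A/(r−a) gives A·log|r−a|; the (Br+D)/(r²+p²) term gives a log and an atan.

143*log(r - 3)/50 - 3*log(r - 2) + 7*log(r - 1)/16 - 579*log(r + 7)/2000 - log(r**2 + 1)/250 - 11*atan(r)/250 + C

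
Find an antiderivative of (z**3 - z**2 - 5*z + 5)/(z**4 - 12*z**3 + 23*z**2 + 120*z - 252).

Factor the denominator: (z - 7)*(z - 6)*(z - 2)*(z + 3).
Partial-fraction decomposition: 8/(225*(z + 3)) - 1/(100*(z - 2)) - 155/(36*(z - 6)) + 132/(25*(z - 7)).
Integrate each term: A/(z−a) contributes A·log|z−a|.

132*log(z - 7)/25 - 155*log(z - 6)/36 - log(z - 2)/100 + 8*log(z + 3)/225 + C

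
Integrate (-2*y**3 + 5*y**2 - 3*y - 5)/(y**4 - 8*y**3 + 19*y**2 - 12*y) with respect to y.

5*log(y)/12 - 65*log(y - 4)/12 + 23*log(y - 3)/6 - 5*log(y - 1)/6 + C

Factor the denominator: y*(y - 4)*(y - 3)*(y - 1).
Partial-fraction decomposition: -5/(6*(y - 1)) + 23/(6*(y - 3)) - 65/(12*(y - 4)) + 5/(12*y).
Integrate each term: A/(y−a) contributes A·log|y−a|.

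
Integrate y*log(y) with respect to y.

y**2*log(y)/2 - y**2/4 + C

Use integration by parts with u = log(y), dv = y dy.
Then du = 1/y dy and v = y**2/2.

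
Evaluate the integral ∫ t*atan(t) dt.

t**2*atan(t)/2 - t/2 + atan(t)/2 + C

Use integration by parts with u = arctan(t), dv = t dt.
Then du = 1/(t**2 + 1) dt.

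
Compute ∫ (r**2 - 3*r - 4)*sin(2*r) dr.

-r**2*cos(2*r)/2 + r*sin(2*r)/2 + 3*r*cos(2*r)/2 - 3*sin(2*r)/4 + 9*cos(2*r)/4 + C

Use integration by parts with u = r**2 - 3*r - 4, dv = sin(2*r) dr, so v = -cos(2*r)/2.
Apply parts 2 times (tabular method): alternate signs, differentiate u down to 0, integrate dv up.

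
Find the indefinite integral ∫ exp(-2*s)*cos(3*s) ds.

Let I denote the integral. Integrate by parts with u = cos(3*s), dv = exp(-2*s) ds, so v = -exp(-2*s)/2: I = -exp(-2*s)*cos(3*s)/2 − (3/2)·∫ exp(-2*s)*sin(3*s) ds.
Apply parts again with u = sin(3*s), dv = exp(-2*s) ds: ∫ exp(-2*s)*sin(3*s) ds = -exp(-2*s)*sin(3*s)/2 + (3/2)·I. Substituting back brings back I: I = 3*exp(-2*s)*sin(3*s)/4 - exp(-2*s)*cos(3*s)/2 − (9/4)·I.
Solving for I: (1 + 9/4)·I equals the remaining terms, so I = (4/13)·(3*exp(-2*s)*sin(3*s)/4 - exp(-2*s)*cos(3*s)/2).

3*exp(-2*s)*sin(3*s)/13 - 2*exp(-2*s)*cos(3*s)/13 + C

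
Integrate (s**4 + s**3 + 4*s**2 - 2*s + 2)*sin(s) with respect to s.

Use integration by parts with u = s**4 + s**3 + 4*s**2 - 2*s + 2, dv = sin(s) ds, so v = -cos(s).
Apply parts 4 times (tabular method): alternate signs, differentiate u down to 0, integrate dv up.

-s**4*cos(s) + 4*s**3*sin(s) - s**3*cos(s) + 3*s**2*sin(s) + 8*s**2*cos(s) - 16*s*sin(s) + 8*s*cos(s) - 8*sin(s) - 18*cos(s) + C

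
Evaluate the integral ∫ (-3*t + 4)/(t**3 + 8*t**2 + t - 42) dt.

Factor the denominator: (t - 2)*(t + 3)*(t + 7).
Partial-fraction decomposition: 25/(36*(t + 7)) - 13/(20*(t + 3)) - 2/(45*(t - 2)).
Integrate each term: A/(t−a) contributes A·log|t−a|.

-2*log(t - 2)/45 - 13*log(t + 3)/20 + 25*log(t + 7)/36 + C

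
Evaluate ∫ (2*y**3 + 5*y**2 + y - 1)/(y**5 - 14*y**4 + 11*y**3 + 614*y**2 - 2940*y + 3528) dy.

937*log(y - 7)/70 - 35999*log(y - 6)/2704 - 37*log(y - 2)/720 - 449*log(y + 7)/21294 + 617/(52*y - 312) + C

Factor the denominator: (y - 7)*(y - 6)**2*(y - 2)*(y + 7).
Partial-fraction decomposition: -449/(21294*(y + 7)) - 37/(720*(y - 2)) - 35999/(2704*(y - 6)) - 617/(52*(y - 6)**2) + 937/(70*(y - 7)).
Integrate each term; A/(y−a) gives A·log|y−a|; A/(y−a)² gives −A/(y−a).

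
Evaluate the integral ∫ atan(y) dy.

Use integration by parts with u = arctan(y), dv = dy.
Then du = 1/(y**2 + 1) dy.

y*atan(y) - log(y**2 + 1)/2 + C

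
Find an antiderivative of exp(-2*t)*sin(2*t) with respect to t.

Let I denote the integral. Integrate by parts with u = sin(2*t), dv = exp(-2*t) dt, so v = -exp(-2*t)/2: I = -exp(-2*t)*sin(2*t)/2 + ∫ exp(-2*t)*cos(2*t) dt.
Apply parts again with u = cos(2*t), dv = exp(-2*t) dt: ∫ exp(-2*t)*cos(2*t) dt = -exp(-2*t)*cos(2*t)/2 − I. Substituting back brings back I: I = -exp(-2*t)*sin(2*t)/2 - exp(-2*t)*cos(2*t)/2 − I.
Solving for I: (1 + 1)·I equals the remaining terms, so I = (1/2)·(-exp(-2*t)*sin(2*t)/2 - exp(-2*t)*cos(2*t)/2).

-exp(-2*t)*sin(2*t)/4 - exp(-2*t)*cos(2*t)/4 + C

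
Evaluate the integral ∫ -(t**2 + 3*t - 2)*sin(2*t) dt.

Use integration by parts with u = t**2 + 3*t - 2, dv = -sin(2*t) dt, so v = cos(2*t)/2.
Apply parts 2 times (tabular method): alternate signs, differentiate u down to 0, integrate dv up.

t**2*cos(2*t)/2 - t*sin(2*t)/2 + 3*t*cos(2*t)/2 - 3*sin(2*t)/4 - 5*cos(2*t)/4 + C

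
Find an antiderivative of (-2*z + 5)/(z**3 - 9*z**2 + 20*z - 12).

-7*log(z - 6)/20 - log(z - 2)/4 + 3*log(z - 1)/5 + C

Factor the denominator: (z - 6)*(z - 2)*(z - 1).
Partial-fraction decomposition: 3/(5*(z - 1)) - 1/(4*(z - 2)) - 7/(20*(z - 6)).
Integrate each term: A/(z−a) contributes A·log|z−a|.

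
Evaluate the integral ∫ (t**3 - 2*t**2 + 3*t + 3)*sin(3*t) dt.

-t**3*cos(3*t)/3 + t**2*sin(3*t)/3 + 2*t**2*cos(3*t)/3 - 4*t*sin(3*t)/9 - 7*t*cos(3*t)/9 + 7*sin(3*t)/27 - 31*cos(3*t)/27 + C

Use integration by parts with u = t**3 - 2*t**2 + 3*t + 3, dv = sin(3*t) dt, so v = -cos(3*t)/3.
Apply parts 3 times (tabular method): alternate signs, differentiate u down to 0, integrate dv up.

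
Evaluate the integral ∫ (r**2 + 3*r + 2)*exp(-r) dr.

Use integration by parts with u = r**2 + 3*r + 2, dv = exp(-r) dr, so v = -exp(-r).
Apply parts 2 times (tabular method): alternate signs, differentiate u down to 0, integrate dv up.

(-r**2 - 5*r - 7)*exp(-r) + C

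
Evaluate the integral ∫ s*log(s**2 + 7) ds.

Let u = s**2 + 7, so du = (2*s) ds.
The integral becomes (1/2)·∫ log(u) du; integrate by parts with u′=log(u), dv′=du.

s**2*log(s**2 + 7)/2 - s**2/2 + 7*log(s**2 + 7)/2 + C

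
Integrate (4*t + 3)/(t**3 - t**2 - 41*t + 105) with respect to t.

23*log(t - 5)/24 - 3*log(t - 3)/4 - 5*log(t + 7)/24 + C

Factor the denominator: (t - 5)*(t - 3)*(t + 7).
Partial-fraction decomposition: -5/(24*(t + 7)) - 3/(4*(t - 3)) + 23/(24*(t - 5)).
Integrate each term: A/(t−a) contributes A·log|t−a|.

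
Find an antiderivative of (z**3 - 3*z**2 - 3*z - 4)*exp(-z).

(-z**3 + 3*z + 7)*exp(-z) + C

Use integration by parts with u = z**3 - 3*z**2 - 3*z - 4, dv = exp(-z) dz, so v = -exp(-z).
Apply parts 3 times (tabular method): alternate signs, differentiate u down to 0, integrate dv up.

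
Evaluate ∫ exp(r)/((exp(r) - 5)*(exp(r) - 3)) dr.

Let u = e^r, du = e^r dr.
The integral becomes ∫ du/((u-5)(u-3)); decompose into partial fractions.

log(exp(r) - 5)/2 - log(exp(r) - 3)/2 + C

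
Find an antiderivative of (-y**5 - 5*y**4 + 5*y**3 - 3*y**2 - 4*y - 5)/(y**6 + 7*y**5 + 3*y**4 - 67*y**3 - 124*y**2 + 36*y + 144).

Factor the denominator: (y - 3)*(y - 1)*(y + 2)**2*(y + 3)*(y + 4).
Partial-fraction decomposition: 613/(140*(y + 4)) - 317/(24*(y + 3)) + 7253/(900*(y + 2)) - 97/(30*(y + 2)**2) + 13/(360*(y - 1)) - 557/(2100*(y - 3)).
Integrate each term; A/(y−a) gives A·log|y−a|; A/(y−a)² gives −A/(y−a).

-557*log(y - 3)/2100 + 13*log(y - 1)/360 + 7253*log(y + 2)/900 - 317*log(y + 3)/24 + 613*log(y + 4)/140 + 97/(30*y + 60) + C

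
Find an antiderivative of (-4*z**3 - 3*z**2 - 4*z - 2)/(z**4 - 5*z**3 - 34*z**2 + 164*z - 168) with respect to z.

-1549*log(z - 7)/325 + 1361*log(z - 2)/800 - 389*log(z + 6)/416 - 27/(20*z - 40) + C

Factor the denominator: (z - 7)*(z - 2)**2*(z + 6).
Partial-fraction decomposition: -389/(416*(z + 6)) + 1361/(800*(z - 2)) + 27/(20*(z - 2)**2) - 1549/(325*(z - 7)).
Integrate each term; A/(z−a) gives A·log|z−a|; A/(z−a)² gives −A/(z−a).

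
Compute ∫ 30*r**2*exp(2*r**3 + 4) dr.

5*exp(2*r**3 + 4) + C

Let u = 2*r**3 + 4, so du = (6*r**2) dr.
Rewriting, the integral becomes 5·∫ e^u du = 5·e^u.
Substituting back, u = 2*r**3 + 4.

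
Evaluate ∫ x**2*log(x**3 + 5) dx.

Let u = x**3 + 5, so du = (3*x**2) dx.
The integral becomes (1/3)·∫ log(u) du; integrate by parts with u′=log(u), dv′=du.

x**3*log(x**3 + 5)/3 - x**3/3 + 5*log(x**3 + 5)/3 + C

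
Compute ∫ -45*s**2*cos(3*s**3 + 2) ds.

-5*sin(3*s**3 + 2) + C

Let u = 3*s**3 + 2, so du = (9*s**2) ds.
Rewriting, the integral becomes -5·∫ cos(u) du = -5·sin(u).
Substituting back, u = 3*s**3 + 2.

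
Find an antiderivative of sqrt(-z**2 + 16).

z*sqrt(-z**2 + 16)/2 + 8*asin(z/4) + C

Substitute z = 4·sin(θ), so dz = 4·cos(θ) dθ and the radical becomes sqrt(-z**2 + 16) = 4·cos(θ) by the Pythagorean identity.
Integrate the resulting trig expression in θ, then back-substitute θ = asin(z/4), sin(θ) = z/4, cos(θ) = sqrt(-z**2 + 16)/4 (absorbing any constant into C).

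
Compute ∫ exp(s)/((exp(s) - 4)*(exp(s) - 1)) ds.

Let u = e^s, du = e^s ds.
The integral becomes ∫ du/((u-1)(u-4)); decompose into partial fractions.

log(exp(s) - 4)/3 - log(exp(s) - 1)/3 + C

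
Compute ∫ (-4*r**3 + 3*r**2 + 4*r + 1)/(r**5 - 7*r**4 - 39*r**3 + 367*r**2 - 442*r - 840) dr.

-731*log(r - 6)/182 + 101*log(r - 5)/18 - 191*log(r - 4)/110 - log(r + 1)/315 + 373*log(r + 7)/2574 + C

Factor the denominator: (r - 6)*(r - 5)*(r - 4)*(r + 1)*(r + 7).
Partial-fraction decomposition: 373/(2574*(r + 7)) - 1/(315*(r + 1)) - 191/(110*(r - 4)) + 101/(18*(r - 5)) - 731/(182*(r - 6)).
Integrate each term: A/(r−a) contributes A·log|r−a|.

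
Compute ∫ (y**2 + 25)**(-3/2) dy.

Substitute y = 5·tan(θ), so dy = 5·sec(θ)^2 dθ and the radical becomes sqrt(y**2 + 25) = 5·sec(θ) by the Pythagorean identity.
Integrate the resulting trig expression in θ, then back-substitute tan(θ) = y/5, sec(θ) = sqrt(y**2 + 25)/5 (absorbing any constant into C).

y/(25*sqrt(y**2 + 25)) + C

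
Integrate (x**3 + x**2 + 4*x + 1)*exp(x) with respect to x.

(x**3 - 2*x**2 + 8*x - 7)*exp(x) + C

Use integration by parts with u = x**3 + x**2 + 4*x + 1, dv = exp(x) dx, so v = exp(x).
Apply parts 3 times (tabular method): alternate signs, differentiate u down to 0, integrate dv up.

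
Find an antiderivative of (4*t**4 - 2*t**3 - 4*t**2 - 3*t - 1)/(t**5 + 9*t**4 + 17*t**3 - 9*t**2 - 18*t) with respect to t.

Factor the denominator: t*(t - 1)*(t + 1)*(t + 3)*(t + 6).
Partial-fraction decomposition: 5489/(630*(t + 6)) - 175/(36*(t + 3)) + 1/(5*(t + 1)) - 3/(28*(t - 1)) + 1/(18*t).
Integrate each term: A/(t−a) contributes A·log|t−a|.

log(t)/18 - 3*log(t - 1)/28 + log(t + 1)/5 - 175*log(t + 3)/36 + 5489*log(t + 6)/630 + C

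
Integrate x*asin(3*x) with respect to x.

Use integration by parts with u = arcsin(3*x), dv = x dx.
Then du = 3/sqrt(-9*x**2 + 1) dx.

x**2*asin(3*x)/2 + x*sqrt(-9*x**2 + 1)/12 - asin(3*x)/36 + C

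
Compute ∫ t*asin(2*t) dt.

Use integration by parts with u = arcsin(2*t), dv = t dt.
Then du = 2/sqrt(-4*t**2 + 1) dt.

t**2*asin(2*t)/2 + t*sqrt(-4*t**2 + 1)/8 - asin(2*t)/16 + C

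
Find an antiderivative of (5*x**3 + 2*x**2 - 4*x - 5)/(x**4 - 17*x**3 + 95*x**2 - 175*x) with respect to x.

log(x)/35 + 445*log(x - 7)/7 - 293*log(x - 5)/5 + 65/(x - 5) + C

Factor the denominator: x*(x - 7)*(x - 5)**2.
Partial-fraction decomposition: -293/(5*(x - 5)) - 65/(x - 5)**2 + 445/(7*(x - 7)) + 1/(35*x).
Integrate each term; A/(x−a) gives A·log|x−a|; A/(x−a)² gives −A/(x−a).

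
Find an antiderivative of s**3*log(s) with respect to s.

s**4*log(s)/4 - s**4/16 + C

Use integration by parts with u = log(s), dv = s**3 ds.
Then du = 1/s ds and v = s**4/4.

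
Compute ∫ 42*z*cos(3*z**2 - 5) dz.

Let u = 3*z**2 - 5, so du = (6*z) dz.
Rewriting, the integral becomes 7·∫ cos(u) du = 7·sin(u).
Substituting back, u = 3*z**2 - 5.

7*sin(3*z**2 - 5) + C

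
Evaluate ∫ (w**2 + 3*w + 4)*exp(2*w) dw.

(w**2 + 2*w + 3)*exp(2*w)/2 + C

Use integration by parts with u = w**2 + 3*w + 4, dv = exp(2*w) dw, so v = exp(2*w)/2.
Apply parts 2 times (tabular method): alternate signs, differentiate u down to 0, integrate dv up.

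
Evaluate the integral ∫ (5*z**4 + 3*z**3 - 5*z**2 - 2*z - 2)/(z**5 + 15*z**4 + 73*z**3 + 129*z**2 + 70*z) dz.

-log(z)/35 + log(z + 1)/8 + 19*log(z + 2)/15 - 2633*log(z + 5)/120 + 3581*log(z + 7)/140 + C

Factor the denominator: z*(z + 1)*(z + 2)*(z + 5)*(z + 7).
Partial-fraction decomposition: 3581/(140*(z + 7)) - 2633/(120*(z + 5)) + 19/(15*(z + 2)) + 1/(8*(z + 1)) - 1/(35*z).
Integrate each term: A/(z−a) contributes A·log|z−a|.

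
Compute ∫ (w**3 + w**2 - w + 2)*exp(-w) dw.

(-w**3 - 4*w**2 - 7*w - 9)*exp(-w) + C

Use integration by parts with u = w**3 + w**2 - w + 2, dv = exp(-w) dw, so v = -exp(-w).
Apply parts 3 times (tabular method): alternate signs, differentiate u down to 0, integrate dv up.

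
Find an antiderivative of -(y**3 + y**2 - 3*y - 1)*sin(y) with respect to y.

y**3*cos(y) - 3*y**2*sin(y) + y**2*cos(y) - 2*y*sin(y) - 9*y*cos(y) + 9*sin(y) - 3*cos(y) + C

Use integration by parts with u = y**3 + y**2 - 3*y - 1, dv = -sin(y) dy, so v = cos(y).
Apply parts 3 times (tabular method): alternate signs, differentiate u down to 0, integrate dv up.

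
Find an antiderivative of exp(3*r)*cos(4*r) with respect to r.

Let I denote the integral. Integrate by parts with u = cos(4*r), dv = exp(3*r) dr, so v = exp(3*r)/3: I = exp(3*r)*cos(4*r)/3 + (4/3)·∫ exp(3*r)*sin(4*r) dr.
Apply parts again with u = sin(4*r), dv = exp(3*r) dr: ∫ exp(3*r)*sin(4*r) dr = exp(3*r)*sin(4*r)/3 − (4/3)·I. Substituting back brings back I: I = 4*exp(3*r)*sin(4*r)/9 + exp(3*r)*cos(4*r)/3 − (16/9)·I.
Solving for I: (1 + 16/9)·I equals the remaining terms, so I = (9/25)·(4*exp(3*r)*sin(4*r)/9 + exp(3*r)*cos(4*r)/3).

4*exp(3*r)*sin(4*r)/25 + 3*exp(3*r)*cos(4*r)/25 + C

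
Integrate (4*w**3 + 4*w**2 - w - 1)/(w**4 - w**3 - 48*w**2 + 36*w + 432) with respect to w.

Factor the denominator: (w - 6)*(w - 4)*(w + 3)*(w + 6).
Partial-fraction decomposition: 143/(72*(w + 6)) - 10/(27*(w + 3)) - 9/(4*(w - 4)) + 1001/(216*(w - 6)).
Integrate each term: A/(w−a) contributes A·log|w−a|.

1001*log(w - 6)/216 - 9*log(w - 4)/4 - 10*log(w + 3)/27 + 143*log(w + 6)/72 + C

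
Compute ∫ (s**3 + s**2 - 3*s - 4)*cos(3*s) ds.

s**3*sin(3*s)/3 + s**2*sin(3*s)/3 + s**2*cos(3*s)/3 - 11*s*sin(3*s)/9 + 2*s*cos(3*s)/9 - 38*sin(3*s)/27 - 11*cos(3*s)/27 + C

Use integration by parts with u = s**3 + s**2 - 3*s - 4, dv = cos(3*s) ds, so v = sin(3*s)/3.
Apply parts 3 times (tabular method): alternate signs, differentiate u down to 0, integrate dv up.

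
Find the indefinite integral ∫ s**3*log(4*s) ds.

Use integration by parts with u = log(4*s), dv = s**3 ds.
Then du = 1/s ds and v = s**4/4.

s**4*(log(s) + 2*log(2))/4 - s**4/16 + C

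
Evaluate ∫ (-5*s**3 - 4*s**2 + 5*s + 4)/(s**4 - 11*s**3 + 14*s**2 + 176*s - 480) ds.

Factor the denominator: (s - 6)*(s - 5)*(s - 4)*(s + 4).
Partial-fraction decomposition: -1/(3*(s + 4)) - 45/(2*(s - 4)) + 232/(3*(s - 5)) - 119/(2*(s - 6)).
Integrate each term: A/(s−a) contributes A·log|s−a|.

-119*log(s - 6)/2 + 232*log(s - 5)/3 - 45*log(s - 4)/2 - log(s + 4)/3 + C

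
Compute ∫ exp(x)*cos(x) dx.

Let I denote the integral. Integrate by parts with u = cos(x), dv = exp(x) dx, so v = exp(x): I = exp(x)*cos(x) + ∫ exp(x)*sin(x) dx.
Apply parts again with u = sin(x), dv = exp(x) dx: ∫ exp(x)*sin(x) dx = exp(x)*sin(x) − I. Substituting back brings back I: I = exp(x)*sin(x) + exp(x)*cos(x) − I.
Solving for I: (1 + 1)·I equals the remaining terms, so I = (1/2)·(exp(x)*sin(x) + exp(x)*cos(x)).

exp(x)*sin(x)/2 + exp(x)*cos(x)/2 + C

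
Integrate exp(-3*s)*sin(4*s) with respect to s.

Let I denote the integral. Integrate by parts with u = sin(4*s), dv = exp(-3*s) ds, so v = -exp(-3*s)/3: I = -exp(-3*s)*sin(4*s)/3 + (4/3)·∫ exp(-3*s)*cos(4*s) ds.
Apply parts again with u = cos(4*s), dv = exp(-3*s) ds: ∫ exp(-3*s)*cos(4*s) ds = -exp(-3*s)*cos(4*s)/3 − (4/3)·I. Substituting back brings back I: I = -exp(-3*s)*sin(4*s)/3 - 4*exp(-3*s)*cos(4*s)/9 − (16/9)·I.
Solving for I: (1 + 16/9)·I equals the remaining terms, so I = (9/25)·(-exp(-3*s)*sin(4*s)/3 - 4*exp(-3*s)*cos(4*s)/9).

-3*exp(-3*s)*sin(4*s)/25 - 4*exp(-3*s)*cos(4*s)/25 + C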